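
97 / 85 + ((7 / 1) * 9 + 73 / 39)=218833 / 3315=66.01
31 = 31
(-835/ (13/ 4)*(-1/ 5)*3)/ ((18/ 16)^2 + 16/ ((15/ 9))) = 213760/ 15067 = 14.19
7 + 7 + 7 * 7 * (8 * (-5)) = -1946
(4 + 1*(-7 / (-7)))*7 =35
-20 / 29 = -0.69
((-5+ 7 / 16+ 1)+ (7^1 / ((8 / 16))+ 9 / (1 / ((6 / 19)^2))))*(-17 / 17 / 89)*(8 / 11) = -65471 / 706838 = -0.09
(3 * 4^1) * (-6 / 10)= -36 / 5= -7.20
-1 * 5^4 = -625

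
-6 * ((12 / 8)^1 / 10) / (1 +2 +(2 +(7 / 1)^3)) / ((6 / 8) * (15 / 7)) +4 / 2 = 8693 / 4350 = 2.00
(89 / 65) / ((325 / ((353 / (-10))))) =-31417 / 211250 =-0.15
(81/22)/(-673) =-81/14806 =-0.01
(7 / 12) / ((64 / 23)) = 0.21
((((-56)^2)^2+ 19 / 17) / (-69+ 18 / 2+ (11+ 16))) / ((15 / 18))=-357618.08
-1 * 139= -139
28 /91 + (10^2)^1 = 1304 /13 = 100.31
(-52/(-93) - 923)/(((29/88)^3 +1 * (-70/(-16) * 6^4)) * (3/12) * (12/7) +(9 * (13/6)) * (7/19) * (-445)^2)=-7775371315712/12012208401251529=-0.00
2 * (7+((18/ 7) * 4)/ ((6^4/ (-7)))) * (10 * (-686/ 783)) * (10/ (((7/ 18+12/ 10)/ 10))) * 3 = -857500000/ 37323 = -22975.11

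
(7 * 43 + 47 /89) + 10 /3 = 81398 /267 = 304.86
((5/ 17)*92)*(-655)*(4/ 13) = -1205200/ 221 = -5453.39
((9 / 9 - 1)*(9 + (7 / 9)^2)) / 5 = 0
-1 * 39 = -39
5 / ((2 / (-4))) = -10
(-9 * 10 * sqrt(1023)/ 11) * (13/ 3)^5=-3712930 * sqrt(1023)/ 297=-399850.95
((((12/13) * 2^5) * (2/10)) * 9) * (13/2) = 345.60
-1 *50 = -50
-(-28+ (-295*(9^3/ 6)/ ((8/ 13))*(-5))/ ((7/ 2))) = -83177.80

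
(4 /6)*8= 16 /3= 5.33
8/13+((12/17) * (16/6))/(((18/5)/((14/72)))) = 12836/17901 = 0.72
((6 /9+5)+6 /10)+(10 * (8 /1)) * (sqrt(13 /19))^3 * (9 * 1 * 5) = 94 /15+46800 * sqrt(247) /361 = 2043.72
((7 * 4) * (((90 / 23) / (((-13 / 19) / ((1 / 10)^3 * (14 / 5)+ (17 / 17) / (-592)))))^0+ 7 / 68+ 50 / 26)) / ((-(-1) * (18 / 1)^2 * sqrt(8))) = 18725 * sqrt(2) / 286416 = 0.09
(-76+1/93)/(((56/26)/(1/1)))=-91871/2604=-35.28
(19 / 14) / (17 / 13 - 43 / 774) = 2223 / 2051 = 1.08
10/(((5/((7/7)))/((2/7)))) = 0.57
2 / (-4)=-1 / 2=-0.50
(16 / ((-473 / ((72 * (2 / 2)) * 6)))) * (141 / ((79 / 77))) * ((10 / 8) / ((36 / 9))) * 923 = -1967762160 / 3397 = -579264.69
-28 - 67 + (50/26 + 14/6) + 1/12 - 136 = -35359/156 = -226.66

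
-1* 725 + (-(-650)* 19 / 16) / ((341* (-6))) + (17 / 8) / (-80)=-474936391 / 654720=-725.40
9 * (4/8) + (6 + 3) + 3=33/2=16.50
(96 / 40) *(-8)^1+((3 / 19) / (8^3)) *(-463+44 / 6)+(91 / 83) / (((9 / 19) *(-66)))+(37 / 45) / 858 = -6711080401 / 346384896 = -19.37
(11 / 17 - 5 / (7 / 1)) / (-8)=1 / 119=0.01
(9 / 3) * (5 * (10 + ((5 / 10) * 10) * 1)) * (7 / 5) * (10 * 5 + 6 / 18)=15855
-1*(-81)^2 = -6561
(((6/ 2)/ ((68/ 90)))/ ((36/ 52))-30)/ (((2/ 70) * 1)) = -28875/ 34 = -849.26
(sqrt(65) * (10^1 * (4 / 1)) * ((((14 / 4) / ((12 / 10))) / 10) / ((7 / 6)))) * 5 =50 * sqrt(65) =403.11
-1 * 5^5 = -3125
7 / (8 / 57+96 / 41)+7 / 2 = 36659 / 5800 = 6.32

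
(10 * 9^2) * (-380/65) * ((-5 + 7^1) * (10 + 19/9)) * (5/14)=-3727800/91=-40964.84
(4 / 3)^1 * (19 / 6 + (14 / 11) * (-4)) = -254 / 99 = -2.57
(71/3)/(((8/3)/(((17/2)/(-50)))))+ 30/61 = -49627/48800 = -1.02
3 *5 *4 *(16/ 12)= 80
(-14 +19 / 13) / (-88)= 163 / 1144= 0.14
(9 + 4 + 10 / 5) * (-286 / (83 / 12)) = -51480 / 83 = -620.24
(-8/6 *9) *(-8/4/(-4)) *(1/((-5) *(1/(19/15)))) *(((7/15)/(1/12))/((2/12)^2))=38304/125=306.43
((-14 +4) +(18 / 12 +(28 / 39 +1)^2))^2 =284900641 / 9253764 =30.79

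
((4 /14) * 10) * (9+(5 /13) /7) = 16480 /637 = 25.87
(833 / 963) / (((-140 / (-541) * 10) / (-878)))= -28262381 / 96300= -293.48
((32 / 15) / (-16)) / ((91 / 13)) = -2 / 105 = -0.02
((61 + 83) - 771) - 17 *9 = -780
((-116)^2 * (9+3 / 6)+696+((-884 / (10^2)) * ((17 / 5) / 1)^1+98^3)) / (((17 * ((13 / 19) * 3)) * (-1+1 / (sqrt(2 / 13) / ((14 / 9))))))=68593867659 / 32956625+53350785957 * sqrt(26) / 32956625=10335.72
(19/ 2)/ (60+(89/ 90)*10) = 171/ 1258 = 0.14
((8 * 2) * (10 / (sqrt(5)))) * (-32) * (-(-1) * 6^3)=-221184 * sqrt(5)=-494582.46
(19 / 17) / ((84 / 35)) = 95 / 204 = 0.47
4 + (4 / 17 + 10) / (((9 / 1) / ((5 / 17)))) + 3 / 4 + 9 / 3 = 28037 / 3468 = 8.08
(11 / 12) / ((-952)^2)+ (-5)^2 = 271891211 / 10875648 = 25.00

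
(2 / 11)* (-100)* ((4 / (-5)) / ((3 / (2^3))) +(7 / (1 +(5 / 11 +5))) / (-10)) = 95500 / 2343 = 40.76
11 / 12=0.92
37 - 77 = -40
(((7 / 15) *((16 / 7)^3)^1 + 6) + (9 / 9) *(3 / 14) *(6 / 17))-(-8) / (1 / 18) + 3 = 1982312 / 12495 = 158.65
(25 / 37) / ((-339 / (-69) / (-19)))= -10925 / 4181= -2.61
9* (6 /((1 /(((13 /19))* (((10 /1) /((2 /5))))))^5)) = 195799042968750 /2476099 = 79075611.67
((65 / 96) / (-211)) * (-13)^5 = 24134045 / 20256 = 1191.45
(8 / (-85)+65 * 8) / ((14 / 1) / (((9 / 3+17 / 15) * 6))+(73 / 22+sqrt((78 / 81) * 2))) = 134675871264 / 877279475 - 7708034928 * sqrt(39) / 877279475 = 98.64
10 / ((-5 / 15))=-30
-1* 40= -40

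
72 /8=9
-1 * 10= -10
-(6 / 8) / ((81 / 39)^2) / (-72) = 169 / 69984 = 0.00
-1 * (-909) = 909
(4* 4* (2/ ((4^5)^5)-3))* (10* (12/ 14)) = -25332747903959025/ 61572651155456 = -411.43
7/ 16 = 0.44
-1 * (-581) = 581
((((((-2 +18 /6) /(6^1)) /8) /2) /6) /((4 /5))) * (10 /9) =25 /10368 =0.00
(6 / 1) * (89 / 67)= 534 / 67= 7.97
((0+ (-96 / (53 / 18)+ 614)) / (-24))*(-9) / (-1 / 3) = -138663 / 212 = -654.07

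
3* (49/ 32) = 4.59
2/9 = 0.22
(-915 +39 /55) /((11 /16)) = -804576 /605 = -1329.88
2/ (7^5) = 0.00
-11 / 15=-0.73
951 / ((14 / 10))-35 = 644.29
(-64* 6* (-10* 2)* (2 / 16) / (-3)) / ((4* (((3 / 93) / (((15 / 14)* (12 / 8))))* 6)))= -4650 / 7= -664.29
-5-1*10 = -15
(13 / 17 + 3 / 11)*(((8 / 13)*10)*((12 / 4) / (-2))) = -23280 / 2431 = -9.58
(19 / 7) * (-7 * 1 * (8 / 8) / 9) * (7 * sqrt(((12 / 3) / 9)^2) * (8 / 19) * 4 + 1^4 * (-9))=643 / 81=7.94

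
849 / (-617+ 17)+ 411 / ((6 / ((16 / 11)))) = 216087 / 2200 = 98.22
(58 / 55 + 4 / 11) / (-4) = -39 / 110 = -0.35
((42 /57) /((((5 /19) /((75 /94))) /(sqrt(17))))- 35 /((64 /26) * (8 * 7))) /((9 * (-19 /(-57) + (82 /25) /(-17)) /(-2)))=27625 /68736- 29750 * sqrt(17) /8413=-14.18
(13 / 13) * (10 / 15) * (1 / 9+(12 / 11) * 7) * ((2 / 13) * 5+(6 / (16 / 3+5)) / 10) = 196706 / 46035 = 4.27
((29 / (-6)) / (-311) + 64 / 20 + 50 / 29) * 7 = 9355703 / 270570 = 34.58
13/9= 1.44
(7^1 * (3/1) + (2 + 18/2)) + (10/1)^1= 42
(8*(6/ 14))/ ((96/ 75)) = 75/ 28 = 2.68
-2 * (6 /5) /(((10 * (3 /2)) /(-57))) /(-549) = -76 /4575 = -0.02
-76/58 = -38/29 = -1.31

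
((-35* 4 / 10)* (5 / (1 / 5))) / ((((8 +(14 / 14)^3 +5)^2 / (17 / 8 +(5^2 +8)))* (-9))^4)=-155870988025 / 2832867326951424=-0.00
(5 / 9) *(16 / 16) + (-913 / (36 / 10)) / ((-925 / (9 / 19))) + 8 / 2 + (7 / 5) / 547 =162245087 / 34608690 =4.69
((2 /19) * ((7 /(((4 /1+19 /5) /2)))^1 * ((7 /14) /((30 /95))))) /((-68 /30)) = -175 /1326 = -0.13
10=10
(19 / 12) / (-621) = -19 / 7452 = -0.00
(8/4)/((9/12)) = 8/3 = 2.67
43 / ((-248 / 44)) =-473 / 62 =-7.63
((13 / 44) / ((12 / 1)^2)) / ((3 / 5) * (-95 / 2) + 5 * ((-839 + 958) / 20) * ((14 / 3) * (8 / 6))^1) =13 / 992288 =0.00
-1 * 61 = -61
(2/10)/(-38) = -1/190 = -0.01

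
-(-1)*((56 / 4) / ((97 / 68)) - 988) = -978.19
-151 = -151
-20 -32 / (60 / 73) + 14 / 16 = -58.06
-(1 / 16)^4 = -1 / 65536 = -0.00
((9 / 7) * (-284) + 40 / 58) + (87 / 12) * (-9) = -348919 / 812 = -429.70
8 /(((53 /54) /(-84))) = -36288 /53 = -684.68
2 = 2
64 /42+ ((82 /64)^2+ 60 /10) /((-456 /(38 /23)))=986627 /659456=1.50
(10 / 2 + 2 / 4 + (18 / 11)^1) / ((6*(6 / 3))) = 157 / 264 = 0.59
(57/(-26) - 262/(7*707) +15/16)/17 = -1346185/17499664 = -0.08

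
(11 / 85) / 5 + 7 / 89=3954 / 37825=0.10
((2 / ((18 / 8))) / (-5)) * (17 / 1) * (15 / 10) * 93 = -421.60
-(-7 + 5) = 2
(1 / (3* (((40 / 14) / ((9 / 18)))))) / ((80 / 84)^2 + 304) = 1029 / 5378560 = 0.00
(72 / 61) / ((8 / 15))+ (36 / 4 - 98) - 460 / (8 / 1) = -17603 / 122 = -144.29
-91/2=-45.50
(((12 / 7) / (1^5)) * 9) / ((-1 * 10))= -54 / 35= -1.54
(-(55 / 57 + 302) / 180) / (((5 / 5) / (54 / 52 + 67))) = -30548861 / 266760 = -114.52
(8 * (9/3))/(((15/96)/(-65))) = -9984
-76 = -76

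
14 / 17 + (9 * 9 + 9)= 1544 / 17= 90.82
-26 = -26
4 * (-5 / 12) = -5 / 3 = -1.67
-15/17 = -0.88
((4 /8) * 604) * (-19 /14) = -2869 /7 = -409.86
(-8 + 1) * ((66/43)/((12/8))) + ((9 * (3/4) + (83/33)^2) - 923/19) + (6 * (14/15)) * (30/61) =-8664419537/217089972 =-39.91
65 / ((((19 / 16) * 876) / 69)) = 5980 / 1387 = 4.31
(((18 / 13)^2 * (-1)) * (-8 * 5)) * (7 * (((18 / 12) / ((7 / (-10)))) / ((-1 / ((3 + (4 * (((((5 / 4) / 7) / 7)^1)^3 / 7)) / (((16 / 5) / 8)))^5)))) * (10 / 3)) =31275176105902679668151347106725304974804125 / 33565105975668164842948803315298205696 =931776.47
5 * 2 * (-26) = -260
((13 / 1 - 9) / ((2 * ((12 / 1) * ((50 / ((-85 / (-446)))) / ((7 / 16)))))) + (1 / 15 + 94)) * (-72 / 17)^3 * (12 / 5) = -27633870576 / 1611175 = -17151.38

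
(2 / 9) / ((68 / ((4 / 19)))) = 2 / 2907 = 0.00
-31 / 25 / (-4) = 31 / 100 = 0.31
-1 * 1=-1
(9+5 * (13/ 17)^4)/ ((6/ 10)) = 4472470/ 250563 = 17.85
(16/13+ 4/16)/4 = 77/208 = 0.37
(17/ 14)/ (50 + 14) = 17/ 896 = 0.02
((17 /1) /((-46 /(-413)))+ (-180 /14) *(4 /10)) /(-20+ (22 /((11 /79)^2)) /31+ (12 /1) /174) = 469638499 /53091360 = 8.85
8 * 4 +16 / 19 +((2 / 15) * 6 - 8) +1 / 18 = 43943 / 1710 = 25.70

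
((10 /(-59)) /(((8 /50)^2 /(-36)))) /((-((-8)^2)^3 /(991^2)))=-27621028125 /30932992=-892.93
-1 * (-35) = 35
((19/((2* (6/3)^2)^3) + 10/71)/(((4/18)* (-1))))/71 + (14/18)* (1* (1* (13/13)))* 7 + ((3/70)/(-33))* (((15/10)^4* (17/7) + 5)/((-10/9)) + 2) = 3412296893297/626019609600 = 5.45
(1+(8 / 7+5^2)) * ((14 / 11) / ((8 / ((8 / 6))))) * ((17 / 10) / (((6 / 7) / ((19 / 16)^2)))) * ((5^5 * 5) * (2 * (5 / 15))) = 12753453125 / 76032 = 167737.97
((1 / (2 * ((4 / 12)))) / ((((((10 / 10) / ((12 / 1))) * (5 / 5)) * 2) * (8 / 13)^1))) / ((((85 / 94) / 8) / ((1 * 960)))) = 2111616 / 17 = 124212.71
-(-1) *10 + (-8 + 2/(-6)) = 5/3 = 1.67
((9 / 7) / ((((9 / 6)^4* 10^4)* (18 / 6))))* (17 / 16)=17 / 1890000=0.00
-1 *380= -380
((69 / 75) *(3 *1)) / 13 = 69 / 325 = 0.21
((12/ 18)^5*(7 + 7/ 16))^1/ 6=119/ 729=0.16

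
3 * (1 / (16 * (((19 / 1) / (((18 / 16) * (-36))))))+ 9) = 26.60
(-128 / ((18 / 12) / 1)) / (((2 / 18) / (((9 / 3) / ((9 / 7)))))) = -1792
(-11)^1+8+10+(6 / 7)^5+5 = 209460 / 16807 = 12.46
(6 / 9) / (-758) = -1 / 1137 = -0.00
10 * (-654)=-6540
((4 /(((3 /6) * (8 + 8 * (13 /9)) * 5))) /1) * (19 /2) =171 /220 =0.78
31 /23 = 1.35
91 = 91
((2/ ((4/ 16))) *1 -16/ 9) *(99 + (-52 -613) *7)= -255136/ 9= -28348.44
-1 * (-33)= 33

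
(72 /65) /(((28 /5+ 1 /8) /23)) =13248 /2977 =4.45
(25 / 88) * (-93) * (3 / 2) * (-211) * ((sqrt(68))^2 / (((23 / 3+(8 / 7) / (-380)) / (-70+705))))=31695106393125 / 672716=47115136.84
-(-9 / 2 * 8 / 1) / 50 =18 / 25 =0.72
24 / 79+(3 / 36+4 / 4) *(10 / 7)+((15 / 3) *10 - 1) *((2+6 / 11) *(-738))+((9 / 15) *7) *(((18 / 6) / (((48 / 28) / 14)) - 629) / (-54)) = -11192702869 / 121660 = -91999.86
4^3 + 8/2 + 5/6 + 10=473/6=78.83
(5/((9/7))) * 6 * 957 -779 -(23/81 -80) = 1752088/81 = 21630.72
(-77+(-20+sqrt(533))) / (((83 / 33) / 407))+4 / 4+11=-1301811 / 83+13431 * sqrt(533) / 83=-11948.58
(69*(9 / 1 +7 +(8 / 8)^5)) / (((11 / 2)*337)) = 2346 / 3707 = 0.63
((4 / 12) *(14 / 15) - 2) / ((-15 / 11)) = 836 / 675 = 1.24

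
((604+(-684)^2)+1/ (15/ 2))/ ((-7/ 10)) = -14053804/ 21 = -669228.76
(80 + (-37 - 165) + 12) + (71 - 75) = -114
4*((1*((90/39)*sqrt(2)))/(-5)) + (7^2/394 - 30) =-11771/394 - 24*sqrt(2)/13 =-32.49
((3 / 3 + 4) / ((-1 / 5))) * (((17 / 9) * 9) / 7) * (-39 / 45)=52.62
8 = 8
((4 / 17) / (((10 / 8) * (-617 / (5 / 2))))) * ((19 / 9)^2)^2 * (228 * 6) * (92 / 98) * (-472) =3440707935232 / 374677569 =9183.12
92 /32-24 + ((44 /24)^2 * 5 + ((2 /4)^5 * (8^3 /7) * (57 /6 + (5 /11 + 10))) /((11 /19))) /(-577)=-749170885 /35187768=-21.29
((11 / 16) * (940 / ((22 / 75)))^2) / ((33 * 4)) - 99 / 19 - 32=1966021873 / 36784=53447.75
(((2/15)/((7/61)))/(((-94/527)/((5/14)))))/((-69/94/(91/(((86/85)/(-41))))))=-1456419835/124614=-11687.45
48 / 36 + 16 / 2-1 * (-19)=85 / 3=28.33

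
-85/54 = -1.57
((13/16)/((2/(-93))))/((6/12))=-1209/16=-75.56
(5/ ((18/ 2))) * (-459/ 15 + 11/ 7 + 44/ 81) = -80756/ 5103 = -15.83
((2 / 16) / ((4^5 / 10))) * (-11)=-55 / 4096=-0.01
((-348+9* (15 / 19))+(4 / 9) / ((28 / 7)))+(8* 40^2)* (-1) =-2247074 / 171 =-13140.78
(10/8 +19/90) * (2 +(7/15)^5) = 403851491/136687500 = 2.95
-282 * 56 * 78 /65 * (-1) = 94752 /5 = 18950.40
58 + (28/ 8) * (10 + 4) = 107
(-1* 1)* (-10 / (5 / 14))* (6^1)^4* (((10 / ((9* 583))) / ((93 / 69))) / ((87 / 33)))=927360 / 47647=19.46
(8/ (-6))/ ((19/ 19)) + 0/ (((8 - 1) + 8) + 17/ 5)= -4/ 3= -1.33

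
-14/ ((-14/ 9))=9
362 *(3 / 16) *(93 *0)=0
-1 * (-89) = 89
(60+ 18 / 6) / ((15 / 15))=63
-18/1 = -18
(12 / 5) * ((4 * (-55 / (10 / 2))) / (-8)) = 66 / 5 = 13.20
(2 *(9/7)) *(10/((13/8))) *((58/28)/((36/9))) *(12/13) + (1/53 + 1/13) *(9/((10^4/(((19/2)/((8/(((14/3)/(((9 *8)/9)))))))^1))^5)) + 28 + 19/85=129019502914562949120004957231990978267/3605121943260364800000000000000000000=35.79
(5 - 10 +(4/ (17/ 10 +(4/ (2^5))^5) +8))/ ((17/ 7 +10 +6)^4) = 3579792559/ 77132160813573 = 0.00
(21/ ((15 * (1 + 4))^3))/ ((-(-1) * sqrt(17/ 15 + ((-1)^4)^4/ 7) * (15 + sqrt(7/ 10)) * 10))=-49 * sqrt(201)/ 42266531250 + 7 * sqrt(14070)/ 2817768750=0.00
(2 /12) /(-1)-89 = -535 /6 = -89.17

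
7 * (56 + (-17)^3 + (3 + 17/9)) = -305683/9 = -33964.78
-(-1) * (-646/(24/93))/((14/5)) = -50065/56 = -894.02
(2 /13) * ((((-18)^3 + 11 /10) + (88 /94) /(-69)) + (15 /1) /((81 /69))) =-566046431 /632385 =-895.10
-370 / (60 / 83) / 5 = -3071 / 30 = -102.37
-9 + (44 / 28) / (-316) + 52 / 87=-1617929 / 192444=-8.41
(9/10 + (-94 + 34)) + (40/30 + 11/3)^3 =65.90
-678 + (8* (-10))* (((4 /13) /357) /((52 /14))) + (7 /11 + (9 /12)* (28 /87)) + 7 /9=-5578901425 /8248383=-676.36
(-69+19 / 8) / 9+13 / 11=-4927 / 792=-6.22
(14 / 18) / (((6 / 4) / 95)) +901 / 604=827647 / 16308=50.75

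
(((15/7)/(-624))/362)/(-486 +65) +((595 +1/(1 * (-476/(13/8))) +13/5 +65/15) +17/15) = 8530904816431/14145953640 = 603.06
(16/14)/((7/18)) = 144/49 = 2.94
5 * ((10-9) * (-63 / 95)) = -3.32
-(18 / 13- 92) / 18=5.03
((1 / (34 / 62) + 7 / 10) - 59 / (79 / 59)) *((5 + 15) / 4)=-557879 / 2686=-207.70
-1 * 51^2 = -2601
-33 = -33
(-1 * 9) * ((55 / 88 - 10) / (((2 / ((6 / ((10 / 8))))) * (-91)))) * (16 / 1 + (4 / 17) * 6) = -59940 / 1547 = -38.75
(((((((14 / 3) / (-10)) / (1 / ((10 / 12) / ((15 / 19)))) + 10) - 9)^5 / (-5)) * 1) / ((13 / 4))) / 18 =-48261724457 / 419705529750000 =-0.00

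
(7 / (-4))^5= -16807 / 1024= -16.41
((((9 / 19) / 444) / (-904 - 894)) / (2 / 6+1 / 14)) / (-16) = 63 / 687612736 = 0.00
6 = 6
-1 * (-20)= 20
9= 9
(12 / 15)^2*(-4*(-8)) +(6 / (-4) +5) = 1199 / 50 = 23.98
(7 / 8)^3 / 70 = 0.01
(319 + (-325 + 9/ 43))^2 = 62001/ 1849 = 33.53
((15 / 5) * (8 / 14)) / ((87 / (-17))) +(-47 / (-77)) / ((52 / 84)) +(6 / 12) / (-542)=20457487 / 31467436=0.65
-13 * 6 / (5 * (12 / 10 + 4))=-3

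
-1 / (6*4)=-1 / 24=-0.04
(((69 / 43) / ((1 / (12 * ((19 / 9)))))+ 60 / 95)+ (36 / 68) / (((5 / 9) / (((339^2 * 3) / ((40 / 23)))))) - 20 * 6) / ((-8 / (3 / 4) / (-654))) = 514568936408913 / 44444800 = 11577708.45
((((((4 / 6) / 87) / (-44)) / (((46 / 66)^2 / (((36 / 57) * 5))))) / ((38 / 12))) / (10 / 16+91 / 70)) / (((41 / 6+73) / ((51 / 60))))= -36720 / 18569252653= -0.00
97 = 97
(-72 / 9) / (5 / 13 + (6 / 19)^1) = -1976 / 173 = -11.42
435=435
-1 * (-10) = 10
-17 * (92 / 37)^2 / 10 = -71944 / 6845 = -10.51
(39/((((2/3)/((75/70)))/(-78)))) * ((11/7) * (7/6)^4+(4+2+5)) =-15234505/224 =-68011.18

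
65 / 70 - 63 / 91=43 / 182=0.24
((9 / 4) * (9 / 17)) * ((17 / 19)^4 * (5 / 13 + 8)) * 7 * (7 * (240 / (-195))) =-8501867892 / 22024249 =-386.02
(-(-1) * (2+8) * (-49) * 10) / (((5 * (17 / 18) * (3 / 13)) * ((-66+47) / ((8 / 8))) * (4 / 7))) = 133770 / 323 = 414.15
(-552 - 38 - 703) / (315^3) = -431 / 10418625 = -0.00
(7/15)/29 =7/435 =0.02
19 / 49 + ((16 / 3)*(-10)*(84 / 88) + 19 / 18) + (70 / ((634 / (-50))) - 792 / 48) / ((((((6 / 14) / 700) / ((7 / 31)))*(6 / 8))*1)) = -115238140351 / 10593506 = -10878.19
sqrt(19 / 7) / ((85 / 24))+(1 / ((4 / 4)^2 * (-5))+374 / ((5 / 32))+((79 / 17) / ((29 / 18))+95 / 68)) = 2398.15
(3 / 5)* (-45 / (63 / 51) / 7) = -153 / 49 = -3.12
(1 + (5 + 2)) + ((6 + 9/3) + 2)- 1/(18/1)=341/18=18.94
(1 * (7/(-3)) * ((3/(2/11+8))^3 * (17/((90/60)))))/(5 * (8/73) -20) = 11562397/172530000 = 0.07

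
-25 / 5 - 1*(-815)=810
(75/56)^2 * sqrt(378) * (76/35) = 64125 * sqrt(42)/5488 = 75.72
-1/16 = -0.06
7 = 7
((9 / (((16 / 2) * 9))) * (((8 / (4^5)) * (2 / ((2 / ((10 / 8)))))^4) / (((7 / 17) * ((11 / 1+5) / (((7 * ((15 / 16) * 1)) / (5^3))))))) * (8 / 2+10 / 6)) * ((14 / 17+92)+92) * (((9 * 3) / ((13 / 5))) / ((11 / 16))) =90136125 / 299892736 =0.30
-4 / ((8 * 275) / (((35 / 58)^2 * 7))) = -343 / 74008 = -0.00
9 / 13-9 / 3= -2.31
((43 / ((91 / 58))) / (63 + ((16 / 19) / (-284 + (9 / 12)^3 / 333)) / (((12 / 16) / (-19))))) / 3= 1677237446 / 11580273523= 0.14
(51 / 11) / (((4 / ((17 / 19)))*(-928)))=-867 / 775808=-0.00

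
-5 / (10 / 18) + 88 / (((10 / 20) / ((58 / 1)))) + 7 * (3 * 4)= 10283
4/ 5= 0.80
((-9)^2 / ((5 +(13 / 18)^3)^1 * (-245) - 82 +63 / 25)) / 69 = -3936600 / 4683945607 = -0.00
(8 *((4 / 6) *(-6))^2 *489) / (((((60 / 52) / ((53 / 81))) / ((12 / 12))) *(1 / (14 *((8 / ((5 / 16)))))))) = 25760530432 / 2025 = 12721249.60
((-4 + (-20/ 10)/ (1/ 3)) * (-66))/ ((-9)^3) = -220/ 243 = -0.91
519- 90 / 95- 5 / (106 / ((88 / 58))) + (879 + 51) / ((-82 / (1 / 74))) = 45880528039 / 88601902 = 517.83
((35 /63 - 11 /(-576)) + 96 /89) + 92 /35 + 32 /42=5.04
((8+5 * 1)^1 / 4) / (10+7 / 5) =65 / 228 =0.29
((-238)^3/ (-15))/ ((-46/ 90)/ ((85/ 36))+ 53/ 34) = 327402320/ 489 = 669534.40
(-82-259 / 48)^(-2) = 2304 / 17598025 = 0.00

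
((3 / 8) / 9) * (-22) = -11 / 12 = -0.92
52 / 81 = 0.64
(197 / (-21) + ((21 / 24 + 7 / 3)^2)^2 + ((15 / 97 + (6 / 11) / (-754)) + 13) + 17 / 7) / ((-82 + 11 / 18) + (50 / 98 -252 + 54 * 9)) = 733445877939859 / 1001342080088064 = 0.73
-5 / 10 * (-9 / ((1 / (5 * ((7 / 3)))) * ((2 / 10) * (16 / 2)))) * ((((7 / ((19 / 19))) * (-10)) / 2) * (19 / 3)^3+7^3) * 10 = -50488375 / 18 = -2804909.72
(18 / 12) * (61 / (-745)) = -183 / 1490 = -0.12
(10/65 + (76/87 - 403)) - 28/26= -455849/1131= -403.05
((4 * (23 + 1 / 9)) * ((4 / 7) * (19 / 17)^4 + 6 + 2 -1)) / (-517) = -1.41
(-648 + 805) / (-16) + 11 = 19 / 16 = 1.19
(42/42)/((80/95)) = 19/16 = 1.19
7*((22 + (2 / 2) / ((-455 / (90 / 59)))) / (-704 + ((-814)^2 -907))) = 23620 / 101395099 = 0.00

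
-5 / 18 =-0.28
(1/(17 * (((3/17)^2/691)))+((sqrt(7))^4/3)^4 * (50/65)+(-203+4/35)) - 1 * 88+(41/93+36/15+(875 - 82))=56556.63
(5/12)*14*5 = 175/6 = 29.17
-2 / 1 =-2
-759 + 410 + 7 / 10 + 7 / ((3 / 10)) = -324.97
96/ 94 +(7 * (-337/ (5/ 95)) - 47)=-2108748/ 47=-44866.98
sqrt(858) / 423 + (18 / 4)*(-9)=-81 / 2 + sqrt(858) / 423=-40.43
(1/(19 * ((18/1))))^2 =0.00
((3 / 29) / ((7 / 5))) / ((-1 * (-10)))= 3 / 406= 0.01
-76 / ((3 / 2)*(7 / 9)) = -456 / 7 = -65.14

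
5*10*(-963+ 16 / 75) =-144418 / 3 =-48139.33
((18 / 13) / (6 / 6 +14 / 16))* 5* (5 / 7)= 240 / 91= 2.64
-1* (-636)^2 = -404496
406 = 406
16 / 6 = 8 / 3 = 2.67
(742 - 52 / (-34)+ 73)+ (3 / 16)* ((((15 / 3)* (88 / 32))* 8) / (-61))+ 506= 10968899 / 8296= 1322.19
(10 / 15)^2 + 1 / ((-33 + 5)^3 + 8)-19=-3664657 / 197496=-18.56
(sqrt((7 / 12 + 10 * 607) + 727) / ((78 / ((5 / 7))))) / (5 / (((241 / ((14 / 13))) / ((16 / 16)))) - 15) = -241 * sqrt(244713) / 2365020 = -0.05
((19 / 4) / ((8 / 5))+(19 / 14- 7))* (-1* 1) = 599 / 224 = 2.67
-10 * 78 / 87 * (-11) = 2860 / 29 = 98.62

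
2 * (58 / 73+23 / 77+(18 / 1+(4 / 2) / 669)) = 143620658 / 3760449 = 38.19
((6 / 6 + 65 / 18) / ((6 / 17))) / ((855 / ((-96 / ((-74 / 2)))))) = 0.04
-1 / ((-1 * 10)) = 1 / 10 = 0.10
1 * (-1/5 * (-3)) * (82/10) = 123/25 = 4.92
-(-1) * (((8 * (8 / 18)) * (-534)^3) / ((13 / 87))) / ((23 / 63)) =-2967502148352 / 299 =-9924756349.00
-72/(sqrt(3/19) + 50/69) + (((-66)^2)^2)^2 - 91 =342792*sqrt(57)/33217 + 11959468818452749685/33217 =360040606269540.83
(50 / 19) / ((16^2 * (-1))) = -25 / 2432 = -0.01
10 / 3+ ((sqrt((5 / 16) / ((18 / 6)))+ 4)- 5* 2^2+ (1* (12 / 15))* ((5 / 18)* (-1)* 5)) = -124 / 9+ sqrt(15) / 12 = -13.46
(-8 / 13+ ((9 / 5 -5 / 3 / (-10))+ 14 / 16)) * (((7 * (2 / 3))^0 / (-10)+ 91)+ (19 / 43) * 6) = 46569457 / 223600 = 208.27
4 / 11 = 0.36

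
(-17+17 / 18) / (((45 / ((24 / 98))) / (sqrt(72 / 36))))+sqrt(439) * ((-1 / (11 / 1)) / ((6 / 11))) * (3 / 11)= -sqrt(439) / 22-578 * sqrt(2) / 6615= -1.08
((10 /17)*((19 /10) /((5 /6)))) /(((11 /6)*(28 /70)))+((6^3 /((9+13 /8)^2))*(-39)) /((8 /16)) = -11715642 /79475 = -147.41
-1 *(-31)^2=-961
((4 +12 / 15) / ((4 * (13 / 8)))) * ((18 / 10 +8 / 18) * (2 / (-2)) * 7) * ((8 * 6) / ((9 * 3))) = -180992 / 8775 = -20.63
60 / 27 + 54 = 506 / 9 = 56.22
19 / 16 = 1.19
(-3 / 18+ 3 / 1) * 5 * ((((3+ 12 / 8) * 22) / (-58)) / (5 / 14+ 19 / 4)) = -4.73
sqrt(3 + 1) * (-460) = -920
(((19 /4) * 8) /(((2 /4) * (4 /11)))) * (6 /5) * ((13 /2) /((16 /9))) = 73359 /80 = 916.99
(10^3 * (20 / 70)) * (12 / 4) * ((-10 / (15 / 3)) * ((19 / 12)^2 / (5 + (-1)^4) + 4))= -477125 / 63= -7573.41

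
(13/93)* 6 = 26/31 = 0.84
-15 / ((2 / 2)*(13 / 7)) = -105 / 13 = -8.08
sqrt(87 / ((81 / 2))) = sqrt(174) / 9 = 1.47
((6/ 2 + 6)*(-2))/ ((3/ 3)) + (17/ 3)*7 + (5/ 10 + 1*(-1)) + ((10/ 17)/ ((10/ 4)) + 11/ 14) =7921/ 357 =22.19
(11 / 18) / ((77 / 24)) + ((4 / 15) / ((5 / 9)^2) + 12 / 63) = 3268 / 2625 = 1.24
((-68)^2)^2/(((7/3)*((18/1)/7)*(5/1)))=10690688/15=712712.53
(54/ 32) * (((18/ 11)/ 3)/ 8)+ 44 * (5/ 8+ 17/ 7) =662679/ 4928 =134.47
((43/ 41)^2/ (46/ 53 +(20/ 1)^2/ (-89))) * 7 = -61052131/ 28755186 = -2.12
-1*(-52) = 52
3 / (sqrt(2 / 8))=6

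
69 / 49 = 1.41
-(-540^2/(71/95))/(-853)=-27702000/60563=-457.41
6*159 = 954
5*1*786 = 3930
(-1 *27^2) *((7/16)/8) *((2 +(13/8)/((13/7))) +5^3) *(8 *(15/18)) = -8700615/256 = -33986.78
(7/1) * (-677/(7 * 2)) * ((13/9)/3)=-8801/54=-162.98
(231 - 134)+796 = 893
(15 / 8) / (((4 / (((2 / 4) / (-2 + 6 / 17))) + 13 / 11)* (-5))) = 561 / 17944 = 0.03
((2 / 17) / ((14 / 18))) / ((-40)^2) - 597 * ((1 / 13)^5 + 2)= -42204483251163 / 35347093600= -1194.00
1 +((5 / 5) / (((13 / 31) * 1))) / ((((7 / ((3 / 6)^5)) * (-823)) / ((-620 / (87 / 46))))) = 26173279 / 26062764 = 1.00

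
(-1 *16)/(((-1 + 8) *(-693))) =16/4851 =0.00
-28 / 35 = -0.80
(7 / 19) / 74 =7 / 1406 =0.00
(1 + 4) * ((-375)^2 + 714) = 706695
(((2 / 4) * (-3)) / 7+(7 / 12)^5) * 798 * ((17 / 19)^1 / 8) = -4345183 / 331776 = -13.10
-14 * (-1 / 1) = 14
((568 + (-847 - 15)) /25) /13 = -294 /325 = -0.90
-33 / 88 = -3 / 8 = -0.38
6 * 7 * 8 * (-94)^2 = 2968896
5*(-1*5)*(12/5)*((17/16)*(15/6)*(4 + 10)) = -8925/4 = -2231.25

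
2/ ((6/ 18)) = 6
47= 47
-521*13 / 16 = -6773 / 16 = -423.31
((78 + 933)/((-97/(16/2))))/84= -674/679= -0.99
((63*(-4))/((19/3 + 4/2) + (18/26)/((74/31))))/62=-363636/771497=-0.47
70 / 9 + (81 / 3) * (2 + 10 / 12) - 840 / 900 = 7501 / 90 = 83.34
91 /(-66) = -91 /66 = -1.38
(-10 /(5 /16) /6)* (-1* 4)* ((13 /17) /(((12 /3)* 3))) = 208 /153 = 1.36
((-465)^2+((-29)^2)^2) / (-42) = -461753 / 21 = -21988.24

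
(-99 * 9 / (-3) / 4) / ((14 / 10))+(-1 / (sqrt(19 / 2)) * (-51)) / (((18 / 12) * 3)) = 34 * sqrt(38) / 57+1485 / 28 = 56.71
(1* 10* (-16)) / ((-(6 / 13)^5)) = 1856465 / 243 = 7639.77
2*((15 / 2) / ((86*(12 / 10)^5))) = 15625 / 222912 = 0.07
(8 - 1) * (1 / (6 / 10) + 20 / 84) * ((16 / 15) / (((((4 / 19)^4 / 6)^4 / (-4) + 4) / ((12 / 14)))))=498426762644849377752768 / 163546281492841084634615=3.05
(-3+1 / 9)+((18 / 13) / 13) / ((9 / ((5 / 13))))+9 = 120925 / 19773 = 6.12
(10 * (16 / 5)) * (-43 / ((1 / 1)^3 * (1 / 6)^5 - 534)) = 10699776 / 4152383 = 2.58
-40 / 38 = -20 / 19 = -1.05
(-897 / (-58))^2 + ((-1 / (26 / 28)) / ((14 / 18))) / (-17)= 177879141 / 743444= 239.26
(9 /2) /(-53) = -9 /106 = -0.08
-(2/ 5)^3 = -8/ 125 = -0.06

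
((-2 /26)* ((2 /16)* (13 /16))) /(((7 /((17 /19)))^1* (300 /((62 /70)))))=-0.00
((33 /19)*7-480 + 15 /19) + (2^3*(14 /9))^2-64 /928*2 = -13939438 /44631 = -312.33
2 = 2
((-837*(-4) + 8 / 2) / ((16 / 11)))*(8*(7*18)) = 2322936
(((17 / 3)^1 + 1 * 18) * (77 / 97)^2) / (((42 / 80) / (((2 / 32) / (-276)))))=-0.01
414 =414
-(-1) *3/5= 3/5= 0.60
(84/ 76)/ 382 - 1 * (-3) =21795/ 7258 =3.00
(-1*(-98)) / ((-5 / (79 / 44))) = -3871 / 110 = -35.19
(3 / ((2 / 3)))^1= 9 / 2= 4.50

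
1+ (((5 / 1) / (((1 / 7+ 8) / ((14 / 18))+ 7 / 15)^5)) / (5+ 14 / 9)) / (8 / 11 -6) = 114820547364116424784271 / 114820653543914318424896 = 1.00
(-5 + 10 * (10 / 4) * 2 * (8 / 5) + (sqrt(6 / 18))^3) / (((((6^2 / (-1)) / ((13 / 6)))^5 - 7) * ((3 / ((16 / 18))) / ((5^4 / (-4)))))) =464116250 * sqrt(3) / 114255582821361 + 11602906250 / 4231688252643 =0.00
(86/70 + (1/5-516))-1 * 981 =-10469/7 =-1495.57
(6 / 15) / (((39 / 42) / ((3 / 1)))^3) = 148176 / 10985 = 13.49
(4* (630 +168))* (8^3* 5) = 8171520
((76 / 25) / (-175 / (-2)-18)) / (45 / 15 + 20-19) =38 / 3475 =0.01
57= 57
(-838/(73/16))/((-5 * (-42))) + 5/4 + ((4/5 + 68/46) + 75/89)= 3.50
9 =9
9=9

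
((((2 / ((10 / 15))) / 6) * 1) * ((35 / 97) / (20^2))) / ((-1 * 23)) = -7 / 356960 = -0.00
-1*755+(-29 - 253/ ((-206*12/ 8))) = -242003/ 309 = -783.18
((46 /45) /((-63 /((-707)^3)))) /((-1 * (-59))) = 2322298454 /23895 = 97187.63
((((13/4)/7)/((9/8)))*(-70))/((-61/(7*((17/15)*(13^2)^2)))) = 176735468/1647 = 107307.51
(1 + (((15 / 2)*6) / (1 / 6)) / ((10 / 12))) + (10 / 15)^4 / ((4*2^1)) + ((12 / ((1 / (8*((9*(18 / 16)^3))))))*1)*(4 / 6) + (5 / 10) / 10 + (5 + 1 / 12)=3726917 / 3240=1150.28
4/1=4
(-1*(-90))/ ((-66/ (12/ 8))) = -45/ 22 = -2.05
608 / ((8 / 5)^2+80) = 7.36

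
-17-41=-58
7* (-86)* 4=-2408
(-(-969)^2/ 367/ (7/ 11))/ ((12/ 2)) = -3442857/ 5138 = -670.08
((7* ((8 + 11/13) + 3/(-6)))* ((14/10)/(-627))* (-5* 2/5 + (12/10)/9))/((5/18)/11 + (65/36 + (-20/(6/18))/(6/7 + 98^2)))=20017175416/149985593875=0.13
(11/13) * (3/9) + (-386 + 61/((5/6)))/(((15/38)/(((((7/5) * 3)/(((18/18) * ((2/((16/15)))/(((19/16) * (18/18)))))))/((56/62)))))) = -56876978/24375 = -2333.41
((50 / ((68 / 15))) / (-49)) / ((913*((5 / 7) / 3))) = -225 / 217294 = -0.00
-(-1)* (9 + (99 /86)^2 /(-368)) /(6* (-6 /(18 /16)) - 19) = -8161917 /46269376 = -0.18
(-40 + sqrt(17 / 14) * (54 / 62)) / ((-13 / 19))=760 / 13-513 * sqrt(238) / 5642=57.06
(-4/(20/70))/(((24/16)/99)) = -924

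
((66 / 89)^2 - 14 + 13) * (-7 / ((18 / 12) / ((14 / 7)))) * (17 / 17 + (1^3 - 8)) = -25.20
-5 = -5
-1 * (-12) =12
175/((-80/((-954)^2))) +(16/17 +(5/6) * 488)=-406056113/204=-1990471.14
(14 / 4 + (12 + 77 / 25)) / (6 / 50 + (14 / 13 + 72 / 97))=1171469 / 122266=9.58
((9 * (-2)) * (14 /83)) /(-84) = 3 /83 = 0.04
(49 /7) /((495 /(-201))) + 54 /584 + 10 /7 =-445651 /337260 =-1.32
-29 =-29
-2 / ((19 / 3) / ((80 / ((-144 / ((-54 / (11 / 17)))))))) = -3060 / 209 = -14.64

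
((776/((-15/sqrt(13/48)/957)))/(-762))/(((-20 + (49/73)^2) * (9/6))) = -1.15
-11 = -11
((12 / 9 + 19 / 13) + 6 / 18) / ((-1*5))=-122 / 195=-0.63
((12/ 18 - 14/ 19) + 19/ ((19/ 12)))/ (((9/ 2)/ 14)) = 19040/ 513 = 37.12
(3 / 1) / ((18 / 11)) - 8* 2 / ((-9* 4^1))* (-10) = -47 / 18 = -2.61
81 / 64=1.27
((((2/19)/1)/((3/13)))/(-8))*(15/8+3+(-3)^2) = -481/608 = -0.79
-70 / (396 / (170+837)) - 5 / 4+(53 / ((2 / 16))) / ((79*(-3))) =-5663783 / 31284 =-181.04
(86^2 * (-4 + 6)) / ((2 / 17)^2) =1068722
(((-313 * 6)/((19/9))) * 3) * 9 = -456354/19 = -24018.63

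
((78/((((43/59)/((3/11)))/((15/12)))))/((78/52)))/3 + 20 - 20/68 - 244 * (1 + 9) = -19396390/8041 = -2412.19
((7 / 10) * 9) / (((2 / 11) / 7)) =4851 / 20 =242.55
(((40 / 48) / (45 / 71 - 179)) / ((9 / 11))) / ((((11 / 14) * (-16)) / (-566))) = -703255 / 2735424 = -0.26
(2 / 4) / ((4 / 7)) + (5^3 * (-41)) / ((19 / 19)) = -40993 / 8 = -5124.12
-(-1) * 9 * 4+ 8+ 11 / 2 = 99 / 2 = 49.50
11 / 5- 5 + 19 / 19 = -9 / 5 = -1.80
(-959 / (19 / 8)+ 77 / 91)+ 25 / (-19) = -99852 / 247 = -404.26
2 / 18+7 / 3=22 / 9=2.44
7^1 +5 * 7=42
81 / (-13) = -81 / 13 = -6.23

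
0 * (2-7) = 0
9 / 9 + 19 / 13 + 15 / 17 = 739 / 221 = 3.34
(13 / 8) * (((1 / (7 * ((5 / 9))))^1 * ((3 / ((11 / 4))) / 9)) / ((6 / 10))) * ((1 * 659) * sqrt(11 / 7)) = 8567 * sqrt(77) / 1078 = 69.74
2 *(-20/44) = -10/11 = -0.91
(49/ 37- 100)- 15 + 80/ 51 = -211546/ 1887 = -112.11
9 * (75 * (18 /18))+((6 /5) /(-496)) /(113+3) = 97091997 /143840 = 675.00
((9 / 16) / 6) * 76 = 57 / 8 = 7.12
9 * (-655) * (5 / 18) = -1637.50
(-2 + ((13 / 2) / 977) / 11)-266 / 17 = -6447979 / 365398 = -17.65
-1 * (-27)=27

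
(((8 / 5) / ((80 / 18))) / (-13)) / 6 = -3 / 650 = -0.00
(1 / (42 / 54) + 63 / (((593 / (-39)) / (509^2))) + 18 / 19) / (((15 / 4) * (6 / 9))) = -33865028856 / 78869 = -429383.27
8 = 8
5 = 5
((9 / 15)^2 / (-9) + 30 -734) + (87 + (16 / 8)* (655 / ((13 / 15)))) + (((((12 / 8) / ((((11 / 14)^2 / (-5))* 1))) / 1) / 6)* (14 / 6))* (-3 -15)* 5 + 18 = 52605252 / 39325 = 1337.71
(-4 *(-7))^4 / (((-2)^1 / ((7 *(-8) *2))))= 34420736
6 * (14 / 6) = 14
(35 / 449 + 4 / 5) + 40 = 91771 / 2245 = 40.88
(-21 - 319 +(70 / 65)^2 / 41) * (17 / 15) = -40046288 / 103935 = -385.30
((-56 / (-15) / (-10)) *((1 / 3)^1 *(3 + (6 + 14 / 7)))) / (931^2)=-44 / 27860175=-0.00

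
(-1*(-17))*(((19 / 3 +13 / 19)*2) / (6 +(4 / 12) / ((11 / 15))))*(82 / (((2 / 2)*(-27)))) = -112.27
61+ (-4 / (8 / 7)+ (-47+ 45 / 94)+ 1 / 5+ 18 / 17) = 48889 / 3995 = 12.24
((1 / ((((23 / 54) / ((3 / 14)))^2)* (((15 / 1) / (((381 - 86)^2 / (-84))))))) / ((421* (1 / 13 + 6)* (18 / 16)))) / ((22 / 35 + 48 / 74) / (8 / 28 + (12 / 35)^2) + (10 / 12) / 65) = -2009936431620 / 1052296724675329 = -0.00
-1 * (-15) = 15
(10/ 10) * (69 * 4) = 276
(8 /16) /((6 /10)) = 5 /6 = 0.83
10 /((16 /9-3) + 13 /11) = -495 /2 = -247.50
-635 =-635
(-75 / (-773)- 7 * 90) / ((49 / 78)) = -37979370 / 37877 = -1002.70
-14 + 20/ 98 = -676/ 49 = -13.80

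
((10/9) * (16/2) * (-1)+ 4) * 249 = -3652/3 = -1217.33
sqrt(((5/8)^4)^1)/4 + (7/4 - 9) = -1831/256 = -7.15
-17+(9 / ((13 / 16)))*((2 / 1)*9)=182.38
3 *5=15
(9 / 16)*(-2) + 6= 39 / 8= 4.88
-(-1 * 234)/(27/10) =260/3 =86.67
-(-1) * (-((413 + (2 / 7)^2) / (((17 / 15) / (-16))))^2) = -23598609465600 / 693889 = -34009199.55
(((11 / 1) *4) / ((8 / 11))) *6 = 363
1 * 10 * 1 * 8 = 80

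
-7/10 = -0.70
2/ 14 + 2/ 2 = 8/ 7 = 1.14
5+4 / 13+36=537 / 13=41.31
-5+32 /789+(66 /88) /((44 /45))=-582173 /138864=-4.19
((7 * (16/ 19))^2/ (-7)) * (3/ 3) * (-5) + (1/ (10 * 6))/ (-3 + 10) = 3763561/ 151620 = 24.82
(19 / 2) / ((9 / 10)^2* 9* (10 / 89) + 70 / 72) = 152190 / 28697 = 5.30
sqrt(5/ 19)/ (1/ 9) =9 * sqrt(95)/ 19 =4.62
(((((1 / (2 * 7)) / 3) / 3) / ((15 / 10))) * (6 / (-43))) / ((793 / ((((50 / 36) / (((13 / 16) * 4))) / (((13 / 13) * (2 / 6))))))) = -100 / 83781243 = -0.00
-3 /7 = -0.43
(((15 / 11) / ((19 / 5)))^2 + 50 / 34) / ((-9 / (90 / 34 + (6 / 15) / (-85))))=-0.47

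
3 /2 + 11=25 /2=12.50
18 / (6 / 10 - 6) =-10 / 3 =-3.33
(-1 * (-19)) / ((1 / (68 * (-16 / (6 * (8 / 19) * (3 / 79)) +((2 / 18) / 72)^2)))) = -22619901565 / 104976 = -215476.89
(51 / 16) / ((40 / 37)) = 1887 / 640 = 2.95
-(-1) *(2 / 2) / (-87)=-1 / 87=-0.01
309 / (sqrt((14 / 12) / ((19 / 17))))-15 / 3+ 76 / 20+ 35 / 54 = -149 / 270+ 309 *sqrt(13566) / 119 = 301.89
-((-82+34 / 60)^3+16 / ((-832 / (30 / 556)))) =13173420614687 / 24394500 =540016.01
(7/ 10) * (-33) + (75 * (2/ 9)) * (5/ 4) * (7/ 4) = 1603/ 120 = 13.36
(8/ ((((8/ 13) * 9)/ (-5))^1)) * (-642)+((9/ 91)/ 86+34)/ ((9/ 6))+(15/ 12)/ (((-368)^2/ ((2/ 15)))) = 4659.33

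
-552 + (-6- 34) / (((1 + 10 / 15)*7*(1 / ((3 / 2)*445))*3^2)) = -806.29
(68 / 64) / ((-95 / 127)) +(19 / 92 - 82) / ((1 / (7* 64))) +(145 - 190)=-1282678857 / 34960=-36689.90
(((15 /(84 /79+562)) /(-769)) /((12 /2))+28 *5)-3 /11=105151262347 /752546476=139.73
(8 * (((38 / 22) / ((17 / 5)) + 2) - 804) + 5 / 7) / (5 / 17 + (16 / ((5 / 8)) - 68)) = 41961445 / 275583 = 152.26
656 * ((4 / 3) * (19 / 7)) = 49856 / 21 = 2374.10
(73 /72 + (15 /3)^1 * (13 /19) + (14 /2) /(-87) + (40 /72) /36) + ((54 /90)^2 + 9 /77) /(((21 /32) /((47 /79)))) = 1825267415977 /380086522200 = 4.80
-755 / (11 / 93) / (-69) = 23405 / 253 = 92.51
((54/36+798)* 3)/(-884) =-369/136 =-2.71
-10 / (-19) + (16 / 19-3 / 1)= -31 / 19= -1.63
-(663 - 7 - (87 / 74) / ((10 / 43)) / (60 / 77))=-649.51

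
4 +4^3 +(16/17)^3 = 338180/4913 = 68.83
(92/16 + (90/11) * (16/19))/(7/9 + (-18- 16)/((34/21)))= -95103/152152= -0.63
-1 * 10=-10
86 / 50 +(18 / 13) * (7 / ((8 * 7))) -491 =-635839 / 1300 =-489.11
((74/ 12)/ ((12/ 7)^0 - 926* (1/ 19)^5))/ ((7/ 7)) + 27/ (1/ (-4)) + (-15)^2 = 1829187109/ 14851038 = 123.17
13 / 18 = 0.72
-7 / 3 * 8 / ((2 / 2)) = -18.67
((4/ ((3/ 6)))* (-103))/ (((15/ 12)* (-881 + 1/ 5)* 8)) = 103/ 1101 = 0.09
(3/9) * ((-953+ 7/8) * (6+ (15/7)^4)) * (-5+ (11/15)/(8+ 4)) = 6989813681/164640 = 42455.14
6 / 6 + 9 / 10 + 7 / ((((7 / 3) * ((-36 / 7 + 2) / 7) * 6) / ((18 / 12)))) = 0.23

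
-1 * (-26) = 26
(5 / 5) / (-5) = -1 / 5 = -0.20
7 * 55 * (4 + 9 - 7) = 2310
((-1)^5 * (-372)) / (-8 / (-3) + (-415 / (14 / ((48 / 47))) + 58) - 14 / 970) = 178074540 / 14542121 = 12.25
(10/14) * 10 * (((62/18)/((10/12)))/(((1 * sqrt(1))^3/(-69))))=-14260/7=-2037.14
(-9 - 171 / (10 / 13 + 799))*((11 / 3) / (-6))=58542 / 10397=5.63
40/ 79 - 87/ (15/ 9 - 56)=2.11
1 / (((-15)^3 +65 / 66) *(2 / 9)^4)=-216513 / 1781480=-0.12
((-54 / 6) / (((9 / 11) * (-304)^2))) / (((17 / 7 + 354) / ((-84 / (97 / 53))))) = 85701 / 5591514560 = 0.00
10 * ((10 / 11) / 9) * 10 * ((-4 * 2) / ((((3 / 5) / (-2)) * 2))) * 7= 280000 / 297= 942.76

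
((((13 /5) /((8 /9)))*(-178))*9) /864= -3471 /640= -5.42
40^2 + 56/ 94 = 75228/ 47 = 1600.60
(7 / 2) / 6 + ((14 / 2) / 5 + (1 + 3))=359 / 60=5.98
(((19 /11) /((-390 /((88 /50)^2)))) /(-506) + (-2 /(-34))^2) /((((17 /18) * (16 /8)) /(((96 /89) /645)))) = 271208544 /87840832015625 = 0.00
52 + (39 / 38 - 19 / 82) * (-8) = 35556 / 779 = 45.64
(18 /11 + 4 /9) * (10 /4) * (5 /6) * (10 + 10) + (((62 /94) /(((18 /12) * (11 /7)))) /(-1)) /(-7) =1210808 /13959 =86.74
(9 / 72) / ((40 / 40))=0.12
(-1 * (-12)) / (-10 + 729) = 12 / 719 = 0.02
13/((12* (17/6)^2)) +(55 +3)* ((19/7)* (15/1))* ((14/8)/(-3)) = -796117/578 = -1377.37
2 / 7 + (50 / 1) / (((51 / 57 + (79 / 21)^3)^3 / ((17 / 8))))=6929887913460517278041 / 24197880742395526313056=0.29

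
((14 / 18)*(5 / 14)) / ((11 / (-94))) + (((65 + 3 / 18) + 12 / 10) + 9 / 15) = 63947 / 990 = 64.59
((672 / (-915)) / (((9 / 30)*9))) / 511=-64 / 120231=-0.00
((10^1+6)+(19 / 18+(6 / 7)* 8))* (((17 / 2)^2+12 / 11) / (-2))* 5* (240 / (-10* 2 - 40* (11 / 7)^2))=340303285 / 38412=8859.30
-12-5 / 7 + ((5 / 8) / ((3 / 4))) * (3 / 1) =-10.21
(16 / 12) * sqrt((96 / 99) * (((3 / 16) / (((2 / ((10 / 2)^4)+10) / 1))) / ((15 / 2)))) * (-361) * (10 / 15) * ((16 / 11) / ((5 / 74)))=-3419392 * sqrt(28655) / 1702107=-340.07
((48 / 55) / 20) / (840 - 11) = 12 / 227975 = 0.00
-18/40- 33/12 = -16/5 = -3.20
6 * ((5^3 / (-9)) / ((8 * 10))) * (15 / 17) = -0.92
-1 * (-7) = 7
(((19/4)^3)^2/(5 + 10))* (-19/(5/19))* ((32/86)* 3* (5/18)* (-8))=16983563041/123840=137141.17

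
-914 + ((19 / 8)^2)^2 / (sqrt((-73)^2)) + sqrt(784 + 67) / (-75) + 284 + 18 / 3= -186450671 / 299008 - sqrt(851) / 75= -623.95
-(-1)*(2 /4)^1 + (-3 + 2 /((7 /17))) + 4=89 /14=6.36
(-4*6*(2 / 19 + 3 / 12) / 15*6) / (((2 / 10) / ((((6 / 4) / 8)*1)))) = -243 / 76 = -3.20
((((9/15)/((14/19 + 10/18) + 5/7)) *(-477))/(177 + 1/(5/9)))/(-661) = 570969/473141156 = 0.00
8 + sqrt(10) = 11.16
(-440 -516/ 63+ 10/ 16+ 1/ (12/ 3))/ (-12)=75149/ 2016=37.28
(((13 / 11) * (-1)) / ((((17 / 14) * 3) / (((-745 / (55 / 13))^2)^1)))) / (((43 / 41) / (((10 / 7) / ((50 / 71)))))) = -283971525734 / 14594415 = -19457.55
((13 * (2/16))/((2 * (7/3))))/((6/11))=143/224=0.64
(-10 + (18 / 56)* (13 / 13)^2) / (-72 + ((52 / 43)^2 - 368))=501079 / 22703968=0.02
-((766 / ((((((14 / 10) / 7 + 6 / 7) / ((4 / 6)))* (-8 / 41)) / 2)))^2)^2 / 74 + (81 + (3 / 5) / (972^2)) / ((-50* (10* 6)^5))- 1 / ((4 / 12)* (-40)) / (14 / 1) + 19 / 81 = -8122300729531.44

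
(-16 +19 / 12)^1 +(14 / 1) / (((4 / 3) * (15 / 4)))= -697 / 60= -11.62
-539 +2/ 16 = -4311/ 8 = -538.88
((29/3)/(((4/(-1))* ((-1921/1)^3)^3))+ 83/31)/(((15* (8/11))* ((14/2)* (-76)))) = -780599561535536580928397387878985/1692045735225945580635854946882926976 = -0.00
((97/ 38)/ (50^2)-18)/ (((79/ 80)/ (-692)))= 2366505752/ 187625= 12612.96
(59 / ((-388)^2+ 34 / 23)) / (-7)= -1357 / 24237822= -0.00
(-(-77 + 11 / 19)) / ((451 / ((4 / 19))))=528 / 14801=0.04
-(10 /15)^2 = -4 /9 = -0.44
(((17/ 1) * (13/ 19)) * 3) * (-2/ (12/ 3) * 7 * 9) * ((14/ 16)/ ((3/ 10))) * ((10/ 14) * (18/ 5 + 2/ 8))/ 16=-5360355/ 9728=-551.02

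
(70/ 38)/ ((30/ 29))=203/ 114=1.78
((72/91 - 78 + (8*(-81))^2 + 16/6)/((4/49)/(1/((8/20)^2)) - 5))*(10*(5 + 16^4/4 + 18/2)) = -1096334879451000/79417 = -13804788388.52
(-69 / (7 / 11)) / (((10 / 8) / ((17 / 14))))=-25806 / 245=-105.33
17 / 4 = 4.25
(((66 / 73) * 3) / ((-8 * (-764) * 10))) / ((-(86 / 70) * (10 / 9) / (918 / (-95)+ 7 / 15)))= 0.00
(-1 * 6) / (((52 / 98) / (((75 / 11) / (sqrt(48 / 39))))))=-11025 * sqrt(13) / 572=-69.50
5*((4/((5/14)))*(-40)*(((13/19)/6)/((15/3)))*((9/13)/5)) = -672/95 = -7.07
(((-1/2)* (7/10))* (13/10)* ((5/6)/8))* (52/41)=-1183/19680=-0.06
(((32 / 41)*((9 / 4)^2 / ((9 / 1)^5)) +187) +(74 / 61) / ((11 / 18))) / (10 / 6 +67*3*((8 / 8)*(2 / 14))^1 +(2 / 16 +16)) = 212250950408 / 52231256649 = 4.06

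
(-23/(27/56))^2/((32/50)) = 3555.69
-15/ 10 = -3/ 2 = -1.50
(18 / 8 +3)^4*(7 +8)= 2917215 / 256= 11395.37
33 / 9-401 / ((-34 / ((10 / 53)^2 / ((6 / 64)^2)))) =22107049 / 429777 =51.44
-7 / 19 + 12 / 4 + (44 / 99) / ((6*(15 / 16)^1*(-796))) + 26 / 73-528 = -58688645336 / 111785265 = -525.01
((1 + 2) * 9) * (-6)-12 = -174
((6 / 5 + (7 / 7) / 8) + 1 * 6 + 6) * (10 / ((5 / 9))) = 4797 / 20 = 239.85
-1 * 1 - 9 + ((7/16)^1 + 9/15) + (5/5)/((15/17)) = -7.83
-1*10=-10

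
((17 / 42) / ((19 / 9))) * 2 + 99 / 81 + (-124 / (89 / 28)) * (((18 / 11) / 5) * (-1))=84215902 / 5859315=14.37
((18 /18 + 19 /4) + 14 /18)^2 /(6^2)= 55225 /46656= 1.18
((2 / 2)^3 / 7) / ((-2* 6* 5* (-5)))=1 / 2100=0.00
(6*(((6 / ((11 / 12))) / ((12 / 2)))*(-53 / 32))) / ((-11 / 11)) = 477 / 44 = 10.84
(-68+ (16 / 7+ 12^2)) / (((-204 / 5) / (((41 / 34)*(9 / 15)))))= -1.39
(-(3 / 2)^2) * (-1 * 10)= 45 / 2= 22.50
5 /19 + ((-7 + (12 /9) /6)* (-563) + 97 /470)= 306720727 /80370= 3816.36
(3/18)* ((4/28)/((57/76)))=2/63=0.03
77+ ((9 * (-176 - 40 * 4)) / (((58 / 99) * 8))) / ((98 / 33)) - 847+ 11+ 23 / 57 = -22583353 / 23142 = -975.86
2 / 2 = 1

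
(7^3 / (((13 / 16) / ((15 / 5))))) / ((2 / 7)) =57624 / 13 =4432.62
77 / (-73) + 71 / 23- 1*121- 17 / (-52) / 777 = -8070549245 / 67838316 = -118.97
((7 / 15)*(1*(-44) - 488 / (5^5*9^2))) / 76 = -0.27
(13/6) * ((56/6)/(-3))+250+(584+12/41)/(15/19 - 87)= 23822462/100737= 236.48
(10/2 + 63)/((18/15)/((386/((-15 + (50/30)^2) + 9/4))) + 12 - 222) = -787440/2432159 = -0.32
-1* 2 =-2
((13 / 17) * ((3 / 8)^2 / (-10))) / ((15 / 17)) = -39 / 3200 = -0.01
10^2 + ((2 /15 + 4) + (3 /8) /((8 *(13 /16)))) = 81269 /780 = 104.19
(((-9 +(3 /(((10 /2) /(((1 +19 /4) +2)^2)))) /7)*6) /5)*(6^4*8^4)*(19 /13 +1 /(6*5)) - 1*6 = -417218673306 /11375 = -36678564.69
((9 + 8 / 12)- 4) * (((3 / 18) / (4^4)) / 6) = 17 / 27648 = 0.00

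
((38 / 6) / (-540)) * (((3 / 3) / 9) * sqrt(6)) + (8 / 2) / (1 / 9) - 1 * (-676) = 712 - 19 * sqrt(6) / 14580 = 712.00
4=4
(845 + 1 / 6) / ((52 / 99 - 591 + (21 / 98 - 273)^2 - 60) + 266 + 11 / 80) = 327992280 / 28728673181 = 0.01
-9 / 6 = -3 / 2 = -1.50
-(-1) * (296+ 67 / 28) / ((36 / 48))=397.86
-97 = -97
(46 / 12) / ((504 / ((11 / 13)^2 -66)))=-0.50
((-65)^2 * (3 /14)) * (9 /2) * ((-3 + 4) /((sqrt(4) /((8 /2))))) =114075 /14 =8148.21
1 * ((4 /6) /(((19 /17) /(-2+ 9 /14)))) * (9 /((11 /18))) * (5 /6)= -765 /77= -9.94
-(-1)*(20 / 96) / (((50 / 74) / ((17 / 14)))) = 629 / 1680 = 0.37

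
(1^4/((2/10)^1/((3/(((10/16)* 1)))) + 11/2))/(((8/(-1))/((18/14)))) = -27/931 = -0.03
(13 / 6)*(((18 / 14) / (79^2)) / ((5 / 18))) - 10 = -2183999 / 218435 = -10.00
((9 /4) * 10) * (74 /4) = 1665 /4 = 416.25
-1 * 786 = -786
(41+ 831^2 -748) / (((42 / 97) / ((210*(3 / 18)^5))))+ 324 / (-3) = 166869691 / 3888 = 42919.16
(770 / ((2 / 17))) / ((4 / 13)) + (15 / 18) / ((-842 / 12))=35820765 / 1684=21271.24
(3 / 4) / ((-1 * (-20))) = 3 / 80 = 0.04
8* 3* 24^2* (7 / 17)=5692.24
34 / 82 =17 / 41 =0.41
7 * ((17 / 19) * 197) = 23443 / 19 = 1233.84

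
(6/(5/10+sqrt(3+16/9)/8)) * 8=13824/101 - 1152 * sqrt(43)/101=62.08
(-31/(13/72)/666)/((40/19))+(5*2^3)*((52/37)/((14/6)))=807077/33670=23.97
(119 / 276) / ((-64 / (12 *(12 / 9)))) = -119 / 1104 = -0.11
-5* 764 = -3820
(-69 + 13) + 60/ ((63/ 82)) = 22.10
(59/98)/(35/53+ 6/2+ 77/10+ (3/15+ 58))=15635/1806483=0.01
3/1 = 3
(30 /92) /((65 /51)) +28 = 16897 /598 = 28.26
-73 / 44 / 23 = -0.07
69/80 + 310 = 24869/80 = 310.86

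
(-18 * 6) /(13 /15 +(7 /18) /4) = -38880 /347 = -112.05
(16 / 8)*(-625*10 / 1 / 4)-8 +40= -3093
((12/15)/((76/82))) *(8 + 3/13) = 8774/1235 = 7.10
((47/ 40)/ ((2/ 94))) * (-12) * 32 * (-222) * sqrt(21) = 23539104 * sqrt(21)/ 5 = 21573945.17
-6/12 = -1/2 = -0.50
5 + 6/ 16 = 43/ 8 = 5.38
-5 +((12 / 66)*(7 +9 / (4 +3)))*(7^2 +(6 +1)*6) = 1453 / 11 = 132.09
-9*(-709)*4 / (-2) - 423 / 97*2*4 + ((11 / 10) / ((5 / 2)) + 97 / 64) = -1985773287 / 155200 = -12794.93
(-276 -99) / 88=-375 / 88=-4.26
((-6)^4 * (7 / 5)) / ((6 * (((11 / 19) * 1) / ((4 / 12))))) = 9576 / 55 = 174.11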